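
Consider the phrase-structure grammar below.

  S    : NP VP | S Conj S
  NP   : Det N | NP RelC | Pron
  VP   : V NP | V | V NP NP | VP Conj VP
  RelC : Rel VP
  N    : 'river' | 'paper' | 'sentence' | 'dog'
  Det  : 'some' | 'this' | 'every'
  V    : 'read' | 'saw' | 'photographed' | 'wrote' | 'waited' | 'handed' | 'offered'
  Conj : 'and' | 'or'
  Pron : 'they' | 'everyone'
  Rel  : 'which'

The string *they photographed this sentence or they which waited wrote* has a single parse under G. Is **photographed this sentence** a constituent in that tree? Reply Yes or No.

[S [S [NP [Pron they]] [VP [V photographed] [NP [Det this] [N sentence]]]] [Conj or] [S [NP [NP [Pron they]] [RelC [Rel which] [VP [V waited]]]] [VP [V wrote]]]]
The words 'photographed this sentence' are exhaustively dominated by a single VP node (built by VP → V NP), so they form a constituent.

Yes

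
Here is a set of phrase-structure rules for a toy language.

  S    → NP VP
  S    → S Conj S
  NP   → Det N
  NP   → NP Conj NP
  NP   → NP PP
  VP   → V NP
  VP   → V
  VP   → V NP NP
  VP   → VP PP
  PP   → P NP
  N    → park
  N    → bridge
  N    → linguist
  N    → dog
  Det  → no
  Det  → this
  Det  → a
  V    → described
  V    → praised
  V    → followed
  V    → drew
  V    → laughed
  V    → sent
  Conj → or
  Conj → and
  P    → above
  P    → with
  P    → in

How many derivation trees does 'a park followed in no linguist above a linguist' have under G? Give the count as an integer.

The two bracketings:
[S [NP [Det a] [N park]] [VP [VP [V followed]] [PP [P in] [NP [NP [Det no] [N linguist]] [PP [P above] [NP [Det a] [N linguist]]]]]]]
[S [NP [Det a] [N park]] [VP [VP [VP [V followed]] [PP [P in] [NP [Det no] [N linguist]]]] [PP [P above] [NP [Det a] [N linguist]]]]]
The difference turns on whether NP → NP PP is used at the relevant span, versus an alternative expansion of NP.

2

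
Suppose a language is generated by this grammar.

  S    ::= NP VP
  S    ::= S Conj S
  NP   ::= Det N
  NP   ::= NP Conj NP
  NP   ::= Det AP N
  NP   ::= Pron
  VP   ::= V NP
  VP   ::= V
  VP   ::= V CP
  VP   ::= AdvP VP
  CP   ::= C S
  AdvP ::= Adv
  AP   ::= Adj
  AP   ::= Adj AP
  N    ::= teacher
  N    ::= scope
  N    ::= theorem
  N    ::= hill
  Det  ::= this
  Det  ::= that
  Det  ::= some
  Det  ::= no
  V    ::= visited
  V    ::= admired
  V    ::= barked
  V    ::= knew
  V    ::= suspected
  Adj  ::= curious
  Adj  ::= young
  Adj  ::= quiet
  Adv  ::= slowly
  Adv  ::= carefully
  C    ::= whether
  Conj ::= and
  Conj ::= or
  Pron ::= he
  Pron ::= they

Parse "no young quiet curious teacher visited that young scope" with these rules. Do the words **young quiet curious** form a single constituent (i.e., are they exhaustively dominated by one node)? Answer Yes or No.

[S [NP [Det no] [AP [Adj young] [AP [Adj quiet] [AP [Adj curious]]]] [N teacher]] [VP [V visited] [NP [Det that] [AP [Adj young]] [N scope]]]]
The words 'young quiet curious' are exhaustively dominated by a single AP node (built by AP → Adj AP), so they form a constituent.

Yes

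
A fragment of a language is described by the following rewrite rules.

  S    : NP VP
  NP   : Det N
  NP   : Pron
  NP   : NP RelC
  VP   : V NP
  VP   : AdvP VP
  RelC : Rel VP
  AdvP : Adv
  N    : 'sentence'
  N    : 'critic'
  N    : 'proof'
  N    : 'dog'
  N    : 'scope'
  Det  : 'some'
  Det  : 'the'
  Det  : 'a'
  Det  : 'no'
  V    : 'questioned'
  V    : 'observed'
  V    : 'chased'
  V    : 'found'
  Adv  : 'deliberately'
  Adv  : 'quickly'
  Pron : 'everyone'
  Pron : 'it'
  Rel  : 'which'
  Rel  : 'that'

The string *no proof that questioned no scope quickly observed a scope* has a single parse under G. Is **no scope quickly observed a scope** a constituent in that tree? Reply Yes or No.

No

[S [NP [NP [Det no] [N proof]] [RelC [Rel that] [VP [V questioned] [NP [Det no] [N scope]]]]] [VP [AdvP [Adv quickly]] [VP [V observed] [NP [Det a] [N scope]]]]]
The smallest constituent containing 'no scope quickly observed a scope' is the S spanning 'no proof that questioned no scope quickly observed a scope'; no single node in the tree dominates exactly the given words.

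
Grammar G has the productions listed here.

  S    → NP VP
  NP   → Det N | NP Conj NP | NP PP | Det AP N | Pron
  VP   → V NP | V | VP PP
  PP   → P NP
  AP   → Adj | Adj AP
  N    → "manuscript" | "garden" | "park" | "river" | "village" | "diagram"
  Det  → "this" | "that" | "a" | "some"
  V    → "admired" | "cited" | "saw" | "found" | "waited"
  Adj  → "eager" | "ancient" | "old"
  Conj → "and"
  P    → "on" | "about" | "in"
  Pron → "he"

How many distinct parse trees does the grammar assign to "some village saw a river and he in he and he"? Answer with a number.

Two of the 6 distinct bracketings:
[S [NP [Det some] [N village]] [VP [V saw] [NP [NP [Det a] [N river]] [Conj and] [NP [NP [NP [Pron he]] [PP [P in] [NP [Pron he]]]] [Conj and] [NP [Pron he]]]]]]
[S [NP [Det some] [N village]] [VP [V saw] [NP [NP [Det a] [N river]] [Conj and] [NP [NP [Pron he]] [PP [P in] [NP [NP [Pron he]] [Conj and] [NP [Pron he]]]]]]]]
The trees differ in how a recursive rule is bracketed over the same span.

6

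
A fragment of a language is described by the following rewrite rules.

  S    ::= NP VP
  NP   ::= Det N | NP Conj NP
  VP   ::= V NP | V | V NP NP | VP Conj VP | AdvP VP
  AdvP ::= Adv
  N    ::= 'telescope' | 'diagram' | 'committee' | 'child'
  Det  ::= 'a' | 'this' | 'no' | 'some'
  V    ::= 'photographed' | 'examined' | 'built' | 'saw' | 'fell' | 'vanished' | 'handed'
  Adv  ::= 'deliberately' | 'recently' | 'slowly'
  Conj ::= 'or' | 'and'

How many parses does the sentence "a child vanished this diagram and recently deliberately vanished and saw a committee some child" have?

Two of the 4 distinct bracketings:
[S [NP [Det a] [N child]] [VP [VP [V vanished] [NP [Det this] [N diagram]]] [Conj and] [VP [VP [AdvP [Adv recently]] [VP [AdvP [Adv deliberately]] [VP [V vanished]]]] [Conj and] [VP [V saw] [NP [Det a] [N committee]] [NP [Det some] [N child]]]]]]
[S [NP [Det a] [N child]] [VP [VP [V vanished] [NP [Det this] [N diagram]]] [Conj and] [VP [AdvP [Adv recently]] [VP [VP [AdvP [Adv deliberately]] [VP [V vanished]]] [Conj and] [VP [V saw] [NP [Det a] [N committee]] [NP [Det some] [N child]]]]]]]
The trees differ in how a recursive rule is bracketed over the same span.

4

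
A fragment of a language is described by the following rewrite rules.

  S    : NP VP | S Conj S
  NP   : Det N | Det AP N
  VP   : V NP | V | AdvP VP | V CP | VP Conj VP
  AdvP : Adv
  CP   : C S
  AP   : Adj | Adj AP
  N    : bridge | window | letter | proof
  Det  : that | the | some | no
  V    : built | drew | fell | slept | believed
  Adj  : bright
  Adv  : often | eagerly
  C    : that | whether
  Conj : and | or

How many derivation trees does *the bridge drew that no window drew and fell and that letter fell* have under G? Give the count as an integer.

3

Two of the 3 distinct bracketings:
[S [NP [Det the] [N bridge]] [VP [V drew] [CP [C that] [S [S [NP [Det no] [N window]] [VP [VP [V drew]] [Conj and] [VP [V fell]]]] [Conj and] [S [NP [Det that] [N letter]] [VP [V fell]]]]]]]
[S [S [NP [Det the] [N bridge]] [VP [V drew] [CP [C that] [S [NP [Det no] [N window]] [VP [VP [V drew]] [Conj and] [VP [V fell]]]]]]] [Conj and] [S [NP [Det that] [N letter]] [VP [V fell]]]]
The trees differ in how a recursive rule is bracketed over the same span.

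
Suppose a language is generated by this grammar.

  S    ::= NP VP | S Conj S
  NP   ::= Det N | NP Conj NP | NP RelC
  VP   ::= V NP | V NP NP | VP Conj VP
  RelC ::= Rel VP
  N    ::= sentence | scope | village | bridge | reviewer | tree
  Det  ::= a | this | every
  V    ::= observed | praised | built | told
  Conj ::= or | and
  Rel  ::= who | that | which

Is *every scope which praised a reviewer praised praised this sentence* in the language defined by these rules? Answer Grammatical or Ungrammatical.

Ungrammatical

A V word can never sit immediately before a V word in any string this grammar generates, so the substring 'praised praised' rules out a derivation.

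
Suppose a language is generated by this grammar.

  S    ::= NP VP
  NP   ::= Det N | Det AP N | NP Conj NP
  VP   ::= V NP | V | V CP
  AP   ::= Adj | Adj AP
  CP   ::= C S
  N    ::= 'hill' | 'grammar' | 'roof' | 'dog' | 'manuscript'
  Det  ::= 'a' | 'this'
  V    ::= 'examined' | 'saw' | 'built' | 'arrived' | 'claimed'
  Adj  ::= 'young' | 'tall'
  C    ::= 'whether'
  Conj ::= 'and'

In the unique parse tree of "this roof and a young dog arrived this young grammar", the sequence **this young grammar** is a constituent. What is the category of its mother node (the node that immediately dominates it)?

[S [NP [NP [Det this] [N roof]] [Conj and] [NP [Det a] [AP [Adj young]] [N dog]]] [VP [V arrived] [NP [Det this] [AP [Adj young]] [N grammar]]]]
The span 'this young grammar' is the NP node built by NP → Det AP N.
Its mother is the VP built by VP → V NP.

VP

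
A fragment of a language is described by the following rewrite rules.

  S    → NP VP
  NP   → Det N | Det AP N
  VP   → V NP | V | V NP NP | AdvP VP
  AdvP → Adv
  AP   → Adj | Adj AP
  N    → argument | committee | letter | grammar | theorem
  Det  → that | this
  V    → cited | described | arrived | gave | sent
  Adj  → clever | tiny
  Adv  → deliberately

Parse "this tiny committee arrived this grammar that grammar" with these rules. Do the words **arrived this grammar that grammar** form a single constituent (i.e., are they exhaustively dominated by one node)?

[S [NP [Det this] [AP [Adj tiny]] [N committee]] [VP [V arrived] [NP [Det this] [N grammar]] [NP [Det that] [N grammar]]]]
The words 'arrived this grammar that grammar' are exhaustively dominated by a single VP node (built by VP → V NP NP), so they form a constituent.

Yes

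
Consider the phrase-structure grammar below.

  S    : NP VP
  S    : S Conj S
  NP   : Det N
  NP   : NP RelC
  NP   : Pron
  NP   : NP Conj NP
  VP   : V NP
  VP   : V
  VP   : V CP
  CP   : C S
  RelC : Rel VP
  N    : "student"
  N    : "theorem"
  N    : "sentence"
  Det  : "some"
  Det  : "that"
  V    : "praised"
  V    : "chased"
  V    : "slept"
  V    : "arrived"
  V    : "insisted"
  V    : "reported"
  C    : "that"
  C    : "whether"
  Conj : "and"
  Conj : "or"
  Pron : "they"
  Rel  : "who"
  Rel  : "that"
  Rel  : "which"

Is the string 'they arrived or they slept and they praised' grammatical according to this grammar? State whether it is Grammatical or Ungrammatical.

Grammatical

[S [S [NP [Pron they]] [VP [V arrived]]] [Conj or] [S [S [NP [Pron they]] [VP [V slept]]] [Conj and] [S [NP [Pron they]] [VP [V praised]]]]]
Each bracket corresponds to one application of a listed rule, so the string is derivable from S.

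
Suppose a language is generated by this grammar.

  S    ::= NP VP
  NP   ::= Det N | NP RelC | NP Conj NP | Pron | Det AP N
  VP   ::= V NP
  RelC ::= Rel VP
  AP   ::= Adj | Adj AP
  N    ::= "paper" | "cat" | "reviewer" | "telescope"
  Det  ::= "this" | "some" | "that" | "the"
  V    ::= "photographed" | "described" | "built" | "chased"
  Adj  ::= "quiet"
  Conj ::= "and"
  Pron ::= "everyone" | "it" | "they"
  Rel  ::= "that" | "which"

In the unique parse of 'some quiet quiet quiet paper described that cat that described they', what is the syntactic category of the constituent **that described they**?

RelC

S
  NP
    Det: some
    AP
      Adj: quiet
      AP
        Adj: quiet
        AP
          Adj: quiet
    N: paper
  VP
    V: described
    NP
      NP
        Det: that
        N: cat
      RelC
        Rel: that
        VP
          V: described
          NP
            Pron: they
The span 'that described they' is the RelC node built by RelC → Rel VP.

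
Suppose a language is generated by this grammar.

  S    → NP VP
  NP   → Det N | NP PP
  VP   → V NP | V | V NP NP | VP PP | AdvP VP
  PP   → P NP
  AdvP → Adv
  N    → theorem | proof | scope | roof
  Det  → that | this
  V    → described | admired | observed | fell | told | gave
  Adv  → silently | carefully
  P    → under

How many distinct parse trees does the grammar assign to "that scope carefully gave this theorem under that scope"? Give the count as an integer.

Two of the 3 distinct bracketings:
[S [NP [Det that] [N scope]] [VP [VP [AdvP [Adv carefully]] [VP [V gave] [NP [Det this] [N theorem]]]] [PP [P under] [NP [Det that] [N scope]]]]]
[S [NP [Det that] [N scope]] [VP [AdvP [Adv carefully]] [VP [V gave] [NP [NP [Det this] [N theorem]] [PP [P under] [NP [Det that] [N scope]]]]]]]
The difference turns on whether NP → NP PP is used at the relevant span, versus an alternative expansion of NP.

3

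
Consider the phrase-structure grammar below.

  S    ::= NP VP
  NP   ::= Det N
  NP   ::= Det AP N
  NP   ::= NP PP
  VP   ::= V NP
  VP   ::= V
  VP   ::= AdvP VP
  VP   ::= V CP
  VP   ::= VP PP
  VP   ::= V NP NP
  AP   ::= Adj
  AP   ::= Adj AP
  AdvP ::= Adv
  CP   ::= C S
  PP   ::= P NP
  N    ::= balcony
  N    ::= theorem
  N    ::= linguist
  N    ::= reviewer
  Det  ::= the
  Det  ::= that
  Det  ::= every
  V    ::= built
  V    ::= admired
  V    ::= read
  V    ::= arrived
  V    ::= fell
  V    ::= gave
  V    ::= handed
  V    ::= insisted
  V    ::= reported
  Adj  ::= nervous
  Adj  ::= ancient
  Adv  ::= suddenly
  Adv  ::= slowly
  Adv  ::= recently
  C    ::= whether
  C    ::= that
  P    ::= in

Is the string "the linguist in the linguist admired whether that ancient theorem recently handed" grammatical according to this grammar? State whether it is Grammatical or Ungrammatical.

S
  NP
    NP
      Det: the
      N: linguist
    PP
      P: in
      NP
        Det: the
        N: linguist
  VP
    V: admired
    CP
      C: whether
      S
        NP
          Det: that
          AP
            Adj: ancient
          N: theorem
        VP
          AdvP
            Adv: recently
          VP
            V: handed
Every word is introduced by a lexical rule and the phrasal rules combine the resulting categories into a single S.

Grammatical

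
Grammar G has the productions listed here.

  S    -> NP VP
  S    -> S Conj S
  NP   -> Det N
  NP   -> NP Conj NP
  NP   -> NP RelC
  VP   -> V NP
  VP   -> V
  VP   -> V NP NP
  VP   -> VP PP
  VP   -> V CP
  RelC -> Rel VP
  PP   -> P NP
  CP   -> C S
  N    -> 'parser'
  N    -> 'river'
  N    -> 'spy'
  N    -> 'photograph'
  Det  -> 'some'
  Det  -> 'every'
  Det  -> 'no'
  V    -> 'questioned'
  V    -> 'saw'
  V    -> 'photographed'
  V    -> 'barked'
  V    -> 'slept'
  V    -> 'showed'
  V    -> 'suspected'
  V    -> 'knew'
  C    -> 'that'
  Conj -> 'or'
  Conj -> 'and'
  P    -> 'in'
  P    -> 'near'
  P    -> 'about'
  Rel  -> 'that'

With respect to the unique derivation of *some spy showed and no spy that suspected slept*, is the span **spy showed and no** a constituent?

No

[S [S [NP [Det some] [N spy]] [VP [V showed]]] [Conj and] [S [NP [NP [Det no] [N spy]] [RelC [Rel that] [VP [V suspected]]]] [VP [V slept]]]]
The smallest constituent containing 'spy showed and no' is the S spanning 'some spy showed and no spy that suspected slept'; no single node in the tree dominates exactly the given words.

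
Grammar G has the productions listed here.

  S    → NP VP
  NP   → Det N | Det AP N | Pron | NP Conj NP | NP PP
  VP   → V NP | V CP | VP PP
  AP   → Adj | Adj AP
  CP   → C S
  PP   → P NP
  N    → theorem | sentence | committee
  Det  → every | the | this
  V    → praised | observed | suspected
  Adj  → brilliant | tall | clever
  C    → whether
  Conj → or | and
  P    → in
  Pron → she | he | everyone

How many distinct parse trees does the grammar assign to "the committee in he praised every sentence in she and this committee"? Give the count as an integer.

3

Two of the 3 distinct bracketings:
[S [NP [NP [Det the] [N committee]] [PP [P in] [NP [Pron he]]]] [VP [V praised] [NP [NP [NP [Det every] [N sentence]] [PP [P in] [NP [Pron she]]]] [Conj and] [NP [Det this] [N committee]]]]]
[S [NP [NP [Det the] [N committee]] [PP [P in] [NP [Pron he]]]] [VP [V praised] [NP [NP [Det every] [N sentence]] [PP [P in] [NP [NP [Pron she]] [Conj and] [NP [Det this] [N committee]]]]]]]
The trees differ in how a recursive rule is bracketed over the same span.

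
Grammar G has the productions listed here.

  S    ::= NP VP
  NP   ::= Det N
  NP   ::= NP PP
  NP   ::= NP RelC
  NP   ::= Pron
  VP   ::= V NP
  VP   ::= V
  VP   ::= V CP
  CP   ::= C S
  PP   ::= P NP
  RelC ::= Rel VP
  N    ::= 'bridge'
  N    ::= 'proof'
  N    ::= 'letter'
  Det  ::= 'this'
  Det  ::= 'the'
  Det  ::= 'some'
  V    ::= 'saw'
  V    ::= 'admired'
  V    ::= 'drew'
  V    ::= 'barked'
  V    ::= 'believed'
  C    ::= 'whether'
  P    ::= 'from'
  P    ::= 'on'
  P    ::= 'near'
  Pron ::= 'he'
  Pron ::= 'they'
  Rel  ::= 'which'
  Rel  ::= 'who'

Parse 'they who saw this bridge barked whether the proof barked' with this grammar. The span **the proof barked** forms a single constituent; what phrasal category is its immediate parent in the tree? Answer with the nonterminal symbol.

CP

S
  NP
    NP
      Pron: they
    RelC
      Rel: who
      VP
        V: saw
        NP
          Det: this
          N: bridge
  VP
    V: barked
    CP
      C: whether
      S
        NP
          Det: the
          N: proof
        VP
          V: barked
The span 'the proof barked' is the S node built by S → NP VP.
Its mother is the CP built by CP → C S.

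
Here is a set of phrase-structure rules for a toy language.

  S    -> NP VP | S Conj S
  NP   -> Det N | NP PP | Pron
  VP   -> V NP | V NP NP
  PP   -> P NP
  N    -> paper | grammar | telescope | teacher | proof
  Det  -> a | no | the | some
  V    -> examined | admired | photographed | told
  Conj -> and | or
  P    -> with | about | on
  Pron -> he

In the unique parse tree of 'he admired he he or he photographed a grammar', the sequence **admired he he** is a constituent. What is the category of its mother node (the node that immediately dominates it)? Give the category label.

S

S
  S
    NP
      Pron: he
    VP
      V: admired
      NP
        Pron: he
      NP
        Pron: he
  Conj: or
  S
    NP
      Pron: he
    VP
      V: photographed
      NP
        Det: a
        N: grammar
The span 'admired he he' is the VP node built by VP → V NP NP.
Its mother is the S built by S → NP VP.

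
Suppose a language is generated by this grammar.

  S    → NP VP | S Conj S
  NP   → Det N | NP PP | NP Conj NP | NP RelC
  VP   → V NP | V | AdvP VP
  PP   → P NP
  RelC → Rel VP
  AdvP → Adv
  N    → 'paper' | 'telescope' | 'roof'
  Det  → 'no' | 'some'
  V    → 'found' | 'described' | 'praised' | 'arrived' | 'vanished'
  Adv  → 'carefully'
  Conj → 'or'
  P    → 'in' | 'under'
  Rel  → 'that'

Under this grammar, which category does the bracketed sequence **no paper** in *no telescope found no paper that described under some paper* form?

[S [NP [Det no] [N telescope]] [VP [V found] [NP [NP [NP [Det no] [N paper]] [RelC [Rel that] [VP [V described]]]] [PP [P under] [NP [Det some] [N paper]]]]]]
The span 'no paper' is the NP node built by NP → Det N.

NP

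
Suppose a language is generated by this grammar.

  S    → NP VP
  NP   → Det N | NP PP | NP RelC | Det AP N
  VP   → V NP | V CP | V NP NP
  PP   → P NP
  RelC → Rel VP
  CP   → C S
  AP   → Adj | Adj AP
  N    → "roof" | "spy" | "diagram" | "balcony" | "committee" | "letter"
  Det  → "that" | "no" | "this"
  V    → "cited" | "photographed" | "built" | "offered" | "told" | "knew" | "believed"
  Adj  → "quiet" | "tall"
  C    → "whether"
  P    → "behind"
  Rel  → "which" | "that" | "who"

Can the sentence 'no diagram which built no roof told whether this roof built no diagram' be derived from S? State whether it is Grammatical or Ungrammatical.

[S [NP [NP [Det no] [N diagram]] [RelC [Rel which] [VP [V built] [NP [Det no] [N roof]]]]] [VP [V told] [CP [C whether] [S [NP [Det this] [N roof]] [VP [V built] [NP [Det no] [N diagram]]]]]]]
Every word is introduced by a lexical rule and the phrasal rules combine the resulting categories into a single S.

Grammatical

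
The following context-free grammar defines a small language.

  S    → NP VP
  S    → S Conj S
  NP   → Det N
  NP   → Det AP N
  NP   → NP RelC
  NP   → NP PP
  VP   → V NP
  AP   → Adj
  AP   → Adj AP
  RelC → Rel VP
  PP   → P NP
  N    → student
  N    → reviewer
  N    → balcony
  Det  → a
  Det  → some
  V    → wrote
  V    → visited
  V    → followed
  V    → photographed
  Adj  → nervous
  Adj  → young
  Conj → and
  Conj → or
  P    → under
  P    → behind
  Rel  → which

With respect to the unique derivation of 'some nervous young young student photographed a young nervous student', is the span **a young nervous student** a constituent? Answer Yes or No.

Yes

[S [NP [Det some] [AP [Adj nervous] [AP [Adj young] [AP [Adj young]]]] [N student]] [VP [V photographed] [NP [Det a] [AP [Adj young] [AP [Adj nervous]]] [N student]]]]
The words 'a young nervous student' are exhaustively dominated by a single NP node (built by NP → Det AP N), so they form a constituent.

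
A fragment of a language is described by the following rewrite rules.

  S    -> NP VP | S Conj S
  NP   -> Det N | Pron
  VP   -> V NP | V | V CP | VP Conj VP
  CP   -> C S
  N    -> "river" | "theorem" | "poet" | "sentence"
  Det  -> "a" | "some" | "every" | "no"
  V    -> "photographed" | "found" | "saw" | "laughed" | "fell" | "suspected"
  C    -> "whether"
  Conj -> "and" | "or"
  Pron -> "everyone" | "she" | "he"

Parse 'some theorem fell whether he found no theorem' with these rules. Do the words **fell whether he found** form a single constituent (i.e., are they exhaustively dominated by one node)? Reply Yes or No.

[S [NP [Det some] [N theorem]] [VP [V fell] [CP [C whether] [S [NP [Pron he]] [VP [V found] [NP [Det no] [N theorem]]]]]]]
The smallest constituent containing 'fell whether he found' is the VP spanning 'fell whether he found no theorem'; no single node in the tree dominates exactly the given words.

No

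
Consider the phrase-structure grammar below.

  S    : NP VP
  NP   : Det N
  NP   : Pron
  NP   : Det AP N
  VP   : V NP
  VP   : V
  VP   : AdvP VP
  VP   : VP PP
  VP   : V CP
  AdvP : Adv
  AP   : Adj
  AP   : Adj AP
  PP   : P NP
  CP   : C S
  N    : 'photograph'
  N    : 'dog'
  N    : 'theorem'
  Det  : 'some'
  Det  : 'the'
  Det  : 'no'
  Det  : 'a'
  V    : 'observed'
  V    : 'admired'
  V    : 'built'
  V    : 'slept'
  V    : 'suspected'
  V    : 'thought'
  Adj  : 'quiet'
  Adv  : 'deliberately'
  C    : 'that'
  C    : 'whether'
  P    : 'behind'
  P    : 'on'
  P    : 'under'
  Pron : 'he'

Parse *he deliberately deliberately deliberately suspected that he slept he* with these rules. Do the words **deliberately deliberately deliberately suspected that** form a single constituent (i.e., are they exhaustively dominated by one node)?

No

[S [NP [Pron he]] [VP [AdvP [Adv deliberately]] [VP [AdvP [Adv deliberately]] [VP [AdvP [Adv deliberately]] [VP [V suspected] [CP [C that] [S [NP [Pron he]] [VP [V slept] [NP [Pron he]]]]]]]]]]
The smallest constituent containing 'deliberately deliberately deliberately suspected that' is the VP spanning 'deliberately deliberately deliberately suspected that he slept he'; no single node in the tree dominates exactly the given words.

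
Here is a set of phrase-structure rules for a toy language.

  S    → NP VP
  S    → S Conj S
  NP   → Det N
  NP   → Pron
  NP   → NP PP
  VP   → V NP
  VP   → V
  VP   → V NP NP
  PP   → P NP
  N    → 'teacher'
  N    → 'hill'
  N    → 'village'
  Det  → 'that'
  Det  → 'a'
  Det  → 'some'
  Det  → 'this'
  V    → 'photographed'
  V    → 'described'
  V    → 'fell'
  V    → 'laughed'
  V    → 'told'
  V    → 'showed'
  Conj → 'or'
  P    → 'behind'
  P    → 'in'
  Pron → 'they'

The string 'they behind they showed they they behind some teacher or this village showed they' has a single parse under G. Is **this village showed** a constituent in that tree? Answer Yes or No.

No

[S [S [NP [NP [Pron they]] [PP [P behind] [NP [Pron they]]]] [VP [V showed] [NP [Pron they]] [NP [NP [Pron they]] [PP [P behind] [NP [Det some] [N teacher]]]]]] [Conj or] [S [NP [Det this] [N village]] [VP [V showed] [NP [Pron they]]]]]
The smallest constituent containing 'this village showed' is the S spanning 'this village showed they'; no single node in the tree dominates exactly the given words.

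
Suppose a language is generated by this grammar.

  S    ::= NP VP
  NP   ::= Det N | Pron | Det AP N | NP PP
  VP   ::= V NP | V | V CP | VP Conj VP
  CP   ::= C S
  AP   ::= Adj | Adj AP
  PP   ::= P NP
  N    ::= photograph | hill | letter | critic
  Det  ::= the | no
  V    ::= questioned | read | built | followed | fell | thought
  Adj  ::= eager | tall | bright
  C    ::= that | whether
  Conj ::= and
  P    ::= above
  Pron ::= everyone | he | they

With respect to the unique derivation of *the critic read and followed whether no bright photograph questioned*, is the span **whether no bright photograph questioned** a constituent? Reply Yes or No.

[S [NP [Det the] [N critic]] [VP [VP [V read]] [Conj and] [VP [V followed] [CP [C whether] [S [NP [Det no] [AP [Adj bright]] [N photograph]] [VP [V questioned]]]]]]]
The words 'whether no bright photograph questioned' are exhaustively dominated by a single CP node (built by CP → C S), so they form a constituent.

Yes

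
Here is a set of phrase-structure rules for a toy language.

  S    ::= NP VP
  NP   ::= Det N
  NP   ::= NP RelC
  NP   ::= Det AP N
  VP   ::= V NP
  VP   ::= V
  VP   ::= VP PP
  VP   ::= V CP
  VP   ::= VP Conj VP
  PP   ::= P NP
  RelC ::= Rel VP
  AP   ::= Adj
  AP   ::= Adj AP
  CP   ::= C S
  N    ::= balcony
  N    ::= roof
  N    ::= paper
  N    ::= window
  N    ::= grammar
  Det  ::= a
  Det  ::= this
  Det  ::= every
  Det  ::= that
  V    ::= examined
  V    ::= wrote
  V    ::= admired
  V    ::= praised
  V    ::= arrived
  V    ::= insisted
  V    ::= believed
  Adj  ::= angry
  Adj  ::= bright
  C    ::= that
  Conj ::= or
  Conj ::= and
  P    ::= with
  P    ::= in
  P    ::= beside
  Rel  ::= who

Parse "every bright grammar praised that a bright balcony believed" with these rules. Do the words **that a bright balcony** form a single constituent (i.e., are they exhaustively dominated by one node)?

[S [NP [Det every] [AP [Adj bright]] [N grammar]] [VP [V praised] [CP [C that] [S [NP [Det a] [AP [Adj bright]] [N balcony]] [VP [V believed]]]]]]
The smallest constituent containing 'that a bright balcony' is the CP spanning 'that a bright balcony believed'; no single node in the tree dominates exactly the given words.

No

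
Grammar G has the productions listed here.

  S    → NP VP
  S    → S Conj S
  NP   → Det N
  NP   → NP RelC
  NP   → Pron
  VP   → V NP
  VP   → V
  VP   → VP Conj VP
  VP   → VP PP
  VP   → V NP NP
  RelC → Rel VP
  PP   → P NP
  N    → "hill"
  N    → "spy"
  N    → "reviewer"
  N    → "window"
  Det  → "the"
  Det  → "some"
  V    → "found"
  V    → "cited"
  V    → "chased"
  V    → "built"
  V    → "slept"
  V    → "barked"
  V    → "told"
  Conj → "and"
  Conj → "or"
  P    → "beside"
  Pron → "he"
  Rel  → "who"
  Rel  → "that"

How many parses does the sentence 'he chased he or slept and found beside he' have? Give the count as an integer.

5

Two of the 5 distinct bracketings:
[S [NP [Pron he]] [VP [VP [V chased] [NP [Pron he]]] [Conj or] [VP [VP [V slept]] [Conj and] [VP [VP [V found]] [PP [P beside] [NP [Pron he]]]]]]]
[S [NP [Pron he]] [VP [VP [V chased] [NP [Pron he]]] [Conj or] [VP [VP [VP [V slept]] [Conj and] [VP [V found]]] [PP [P beside] [NP [Pron he]]]]]]
The trees differ in how a recursive rule is bracketed over the same span.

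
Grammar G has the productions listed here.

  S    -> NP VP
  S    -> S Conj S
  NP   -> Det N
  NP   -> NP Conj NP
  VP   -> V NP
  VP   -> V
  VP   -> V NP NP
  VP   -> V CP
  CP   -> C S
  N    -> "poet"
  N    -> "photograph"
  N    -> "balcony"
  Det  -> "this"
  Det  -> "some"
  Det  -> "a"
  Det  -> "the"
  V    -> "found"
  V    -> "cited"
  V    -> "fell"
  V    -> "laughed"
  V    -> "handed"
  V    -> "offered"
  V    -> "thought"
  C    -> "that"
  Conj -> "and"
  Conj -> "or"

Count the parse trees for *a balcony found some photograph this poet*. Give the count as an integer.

[S [NP [Det a] [N balcony]] [VP [V found] [NP [Det some] [N photograph]] [NP [Det this] [N poet]]]]
No rule offers an alternative attachment or grouping for any span, so this is the only derivation.

1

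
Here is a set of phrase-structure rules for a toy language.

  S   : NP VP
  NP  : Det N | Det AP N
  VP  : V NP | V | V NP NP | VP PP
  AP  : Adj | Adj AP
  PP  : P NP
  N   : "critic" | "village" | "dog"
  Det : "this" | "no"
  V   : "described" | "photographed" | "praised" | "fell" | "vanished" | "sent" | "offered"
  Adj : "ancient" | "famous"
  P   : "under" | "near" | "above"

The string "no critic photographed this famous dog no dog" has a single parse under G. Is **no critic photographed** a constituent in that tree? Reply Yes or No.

No

[S [NP [Det no] [N critic]] [VP [V photographed] [NP [Det this] [AP [Adj famous]] [N dog]] [NP [Det no] [N dog]]]]
The smallest constituent containing 'no critic photographed' is the S spanning 'no critic photographed this famous dog no dog'; no single node in the tree dominates exactly the given words.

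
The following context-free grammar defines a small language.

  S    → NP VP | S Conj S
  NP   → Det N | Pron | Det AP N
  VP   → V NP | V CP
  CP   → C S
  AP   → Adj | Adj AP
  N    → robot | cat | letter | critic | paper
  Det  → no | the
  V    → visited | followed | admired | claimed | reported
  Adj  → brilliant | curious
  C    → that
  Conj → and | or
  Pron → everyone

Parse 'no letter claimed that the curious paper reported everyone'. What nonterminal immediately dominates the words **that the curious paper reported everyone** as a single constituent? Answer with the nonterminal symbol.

[S [NP [Det no] [N letter]] [VP [V claimed] [CP [C that] [S [NP [Det the] [AP [Adj curious]] [N paper]] [VP [V reported] [NP [Pron everyone]]]]]]]
The span 'that the curious paper reported everyone' is the CP node built by CP → C S.

CP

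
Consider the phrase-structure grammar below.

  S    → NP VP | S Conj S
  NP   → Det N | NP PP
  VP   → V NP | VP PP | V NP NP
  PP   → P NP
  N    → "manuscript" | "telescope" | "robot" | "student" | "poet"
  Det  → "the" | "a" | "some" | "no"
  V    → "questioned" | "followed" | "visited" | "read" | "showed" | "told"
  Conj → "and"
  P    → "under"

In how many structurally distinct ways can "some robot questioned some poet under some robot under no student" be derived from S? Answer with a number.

Two of the 5 distinct bracketings:
[S [NP [Det some] [N robot]] [VP [V questioned] [NP [NP [Det some] [N poet]] [PP [P under] [NP [NP [Det some] [N robot]] [PP [P under] [NP [Det no] [N student]]]]]]]]
[S [NP [Det some] [N robot]] [VP [V questioned] [NP [NP [NP [Det some] [N poet]] [PP [P under] [NP [Det some] [N robot]]]] [PP [P under] [NP [Det no] [N student]]]]]]
The trees differ in how a recursive rule is bracketed over the same span.

5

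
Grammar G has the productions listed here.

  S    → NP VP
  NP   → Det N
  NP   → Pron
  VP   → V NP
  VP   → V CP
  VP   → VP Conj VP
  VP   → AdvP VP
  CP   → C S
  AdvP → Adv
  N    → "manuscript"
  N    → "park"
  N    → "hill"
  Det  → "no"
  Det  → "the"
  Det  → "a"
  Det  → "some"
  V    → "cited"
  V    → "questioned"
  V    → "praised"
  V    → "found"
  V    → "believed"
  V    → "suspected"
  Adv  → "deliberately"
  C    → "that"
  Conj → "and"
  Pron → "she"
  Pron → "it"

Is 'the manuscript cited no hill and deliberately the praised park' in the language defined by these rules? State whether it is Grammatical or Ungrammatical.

Ungrammatical

An Adv word can never sit immediately before a Det word in any string this grammar generates, so the substring 'deliberately the' rules out a derivation.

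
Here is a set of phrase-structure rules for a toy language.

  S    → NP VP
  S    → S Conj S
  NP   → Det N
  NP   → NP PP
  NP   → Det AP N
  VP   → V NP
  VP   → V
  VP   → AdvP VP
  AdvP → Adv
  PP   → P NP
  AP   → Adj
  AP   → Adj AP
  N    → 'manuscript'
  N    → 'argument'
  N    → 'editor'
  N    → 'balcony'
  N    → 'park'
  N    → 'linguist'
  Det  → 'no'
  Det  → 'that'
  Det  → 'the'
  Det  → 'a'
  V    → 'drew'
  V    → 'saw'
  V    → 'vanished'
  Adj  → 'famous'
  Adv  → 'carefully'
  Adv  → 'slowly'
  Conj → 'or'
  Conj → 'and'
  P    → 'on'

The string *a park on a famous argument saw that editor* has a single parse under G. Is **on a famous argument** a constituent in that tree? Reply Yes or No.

Yes

[S [NP [NP [Det a] [N park]] [PP [P on] [NP [Det a] [AP [Adj famous]] [N argument]]]] [VP [V saw] [NP [Det that] [N editor]]]]
The words 'on a famous argument' are exhaustively dominated by a single PP node (built by PP → P NP), so they form a constituent.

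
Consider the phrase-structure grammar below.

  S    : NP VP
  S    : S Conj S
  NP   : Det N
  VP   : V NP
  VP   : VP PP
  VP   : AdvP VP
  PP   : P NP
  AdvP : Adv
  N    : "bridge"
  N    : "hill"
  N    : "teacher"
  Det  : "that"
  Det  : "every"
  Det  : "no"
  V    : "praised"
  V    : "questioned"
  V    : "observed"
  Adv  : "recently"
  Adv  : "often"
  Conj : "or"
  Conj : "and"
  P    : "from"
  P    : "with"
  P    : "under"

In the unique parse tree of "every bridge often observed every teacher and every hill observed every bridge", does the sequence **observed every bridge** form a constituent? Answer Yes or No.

Yes

[S [S [NP [Det every] [N bridge]] [VP [AdvP [Adv often]] [VP [V observed] [NP [Det every] [N teacher]]]]] [Conj and] [S [NP [Det every] [N hill]] [VP [V observed] [NP [Det every] [N bridge]]]]]
The words 'observed every bridge' are exhaustively dominated by a single VP node (built by VP → V NP), so they form a constituent.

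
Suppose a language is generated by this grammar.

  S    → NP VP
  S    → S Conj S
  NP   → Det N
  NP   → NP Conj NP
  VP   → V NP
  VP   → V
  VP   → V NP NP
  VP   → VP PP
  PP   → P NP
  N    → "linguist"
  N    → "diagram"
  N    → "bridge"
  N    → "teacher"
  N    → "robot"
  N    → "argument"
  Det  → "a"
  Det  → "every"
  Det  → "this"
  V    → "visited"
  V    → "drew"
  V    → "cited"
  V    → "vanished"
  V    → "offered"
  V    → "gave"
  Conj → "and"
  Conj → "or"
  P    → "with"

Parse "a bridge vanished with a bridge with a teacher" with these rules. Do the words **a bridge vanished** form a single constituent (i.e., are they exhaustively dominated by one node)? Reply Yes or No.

No

[S [NP [Det a] [N bridge]] [VP [VP [VP [V vanished]] [PP [P with] [NP [Det a] [N bridge]]]] [PP [P with] [NP [Det a] [N teacher]]]]]
The smallest constituent containing 'a bridge vanished' is the S spanning 'a bridge vanished with a bridge with a teacher'; no single node in the tree dominates exactly the given words.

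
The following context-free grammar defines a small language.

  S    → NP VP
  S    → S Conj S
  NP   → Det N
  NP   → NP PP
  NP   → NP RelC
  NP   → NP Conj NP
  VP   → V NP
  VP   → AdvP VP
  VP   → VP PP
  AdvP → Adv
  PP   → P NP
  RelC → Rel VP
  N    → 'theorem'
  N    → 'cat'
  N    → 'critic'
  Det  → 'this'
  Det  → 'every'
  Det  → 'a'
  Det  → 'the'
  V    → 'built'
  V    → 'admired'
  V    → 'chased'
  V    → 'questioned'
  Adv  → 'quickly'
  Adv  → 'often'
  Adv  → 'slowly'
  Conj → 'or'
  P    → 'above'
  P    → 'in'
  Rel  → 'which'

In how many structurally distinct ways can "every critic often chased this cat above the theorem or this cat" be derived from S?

4

Two of the 4 distinct bracketings:
[S [NP [Det every] [N critic]] [VP [AdvP [Adv often]] [VP [V chased] [NP [NP [Det this] [N cat]] [PP [P above] [NP [NP [Det the] [N theorem]] [Conj or] [NP [Det this] [N cat]]]]]]]]
[S [NP [Det every] [N critic]] [VP [AdvP [Adv often]] [VP [V chased] [NP [NP [NP [Det this] [N cat]] [PP [P above] [NP [Det the] [N theorem]]]] [Conj or] [NP [Det this] [N cat]]]]]]
The trees differ in how a recursive rule is bracketed over the same span.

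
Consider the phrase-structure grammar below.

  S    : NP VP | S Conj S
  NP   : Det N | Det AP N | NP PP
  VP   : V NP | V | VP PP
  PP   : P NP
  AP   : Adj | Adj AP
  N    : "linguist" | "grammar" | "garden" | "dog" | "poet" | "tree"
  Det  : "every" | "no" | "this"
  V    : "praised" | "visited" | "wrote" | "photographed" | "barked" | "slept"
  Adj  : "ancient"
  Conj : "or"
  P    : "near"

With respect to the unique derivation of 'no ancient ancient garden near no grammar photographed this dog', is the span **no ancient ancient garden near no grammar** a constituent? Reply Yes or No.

Yes

[S [NP [NP [Det no] [AP [Adj ancient] [AP [Adj ancient]]] [N garden]] [PP [P near] [NP [Det no] [N grammar]]]] [VP [V photographed] [NP [Det this] [N dog]]]]
The words 'no ancient ancient garden near no grammar' are exhaustively dominated by a single NP node (built by NP → NP PP), so they form a constituent.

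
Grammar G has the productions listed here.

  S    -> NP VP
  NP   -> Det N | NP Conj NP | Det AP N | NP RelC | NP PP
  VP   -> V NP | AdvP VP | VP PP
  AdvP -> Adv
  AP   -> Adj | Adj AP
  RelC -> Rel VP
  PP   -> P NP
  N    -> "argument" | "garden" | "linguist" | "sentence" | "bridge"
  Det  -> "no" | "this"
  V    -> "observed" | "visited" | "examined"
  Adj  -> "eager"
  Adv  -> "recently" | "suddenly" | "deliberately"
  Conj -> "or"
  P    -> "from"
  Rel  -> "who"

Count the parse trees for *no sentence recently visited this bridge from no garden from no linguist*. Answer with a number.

9

Two of the 9 distinct bracketings:
[S [NP [Det no] [N sentence]] [VP [AdvP [Adv recently]] [VP [V visited] [NP [NP [Det this] [N bridge]] [PP [P from] [NP [NP [Det no] [N garden]] [PP [P from] [NP [Det no] [N linguist]]]]]]]]]
[S [NP [Det no] [N sentence]] [VP [AdvP [Adv recently]] [VP [V visited] [NP [NP [NP [Det this] [N bridge]] [PP [P from] [NP [Det no] [N garden]]]] [PP [P from] [NP [Det no] [N linguist]]]]]]]
The trees differ in how a recursive rule is bracketed over the same span.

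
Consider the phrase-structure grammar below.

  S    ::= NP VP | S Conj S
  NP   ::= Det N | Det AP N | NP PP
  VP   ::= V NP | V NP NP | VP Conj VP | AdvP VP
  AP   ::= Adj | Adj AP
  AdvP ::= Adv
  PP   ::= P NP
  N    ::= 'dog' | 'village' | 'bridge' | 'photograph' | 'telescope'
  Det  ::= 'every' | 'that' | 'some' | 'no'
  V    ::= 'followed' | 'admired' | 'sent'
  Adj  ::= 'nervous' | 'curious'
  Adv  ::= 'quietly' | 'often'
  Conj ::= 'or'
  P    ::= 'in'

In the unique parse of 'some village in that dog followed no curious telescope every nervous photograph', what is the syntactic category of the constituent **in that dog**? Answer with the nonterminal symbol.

PP

[S [NP [NP [Det some] [N village]] [PP [P in] [NP [Det that] [N dog]]]] [VP [V followed] [NP [Det no] [AP [Adj curious]] [N telescope]] [NP [Det every] [AP [Adj nervous]] [N photograph]]]]
The span 'in that dog' is the PP node built by PP → P NP.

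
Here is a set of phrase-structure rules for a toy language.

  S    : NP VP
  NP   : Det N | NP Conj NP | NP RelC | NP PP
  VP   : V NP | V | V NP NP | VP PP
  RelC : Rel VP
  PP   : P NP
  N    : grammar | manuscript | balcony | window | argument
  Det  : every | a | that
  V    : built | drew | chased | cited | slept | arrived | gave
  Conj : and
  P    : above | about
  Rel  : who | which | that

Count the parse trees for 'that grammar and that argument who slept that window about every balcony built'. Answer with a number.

7

Two of the 7 distinct bracketings:
[S [NP [NP [Det that] [N grammar]] [Conj and] [NP [NP [Det that] [N argument]] [RelC [Rel who] [VP [V slept] [NP [NP [Det that] [N window]] [PP [P about] [NP [Det every] [N balcony]]]]]]]] [VP [V built]]]
[S [NP [NP [Det that] [N grammar]] [Conj and] [NP [NP [Det that] [N argument]] [RelC [Rel who] [VP [VP [V slept] [NP [Det that] [N window]]] [PP [P about] [NP [Det every] [N balcony]]]]]]] [VP [V built]]]
The difference turns on whether NP → NP PP is used at the relevant span, versus an alternative expansion of NP.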